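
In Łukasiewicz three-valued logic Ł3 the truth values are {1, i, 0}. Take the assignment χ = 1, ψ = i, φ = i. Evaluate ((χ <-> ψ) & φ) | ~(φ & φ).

i

χ <-> ψ = 1 <-> i = i  [1 − |1−½|]
(χ <-> ψ) & φ = i & i = i
φ & φ = i & i = i
~(φ & φ) = ~i = i
((χ <-> ψ) & φ) | ~(φ & φ) = i | i = i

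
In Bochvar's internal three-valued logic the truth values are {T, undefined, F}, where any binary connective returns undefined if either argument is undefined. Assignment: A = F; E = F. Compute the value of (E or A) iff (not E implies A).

E or A = F or F = F
not E = not F = T
not E implies A = T implies F = F
(E or A) iff (not E implies A) = F iff F = T

T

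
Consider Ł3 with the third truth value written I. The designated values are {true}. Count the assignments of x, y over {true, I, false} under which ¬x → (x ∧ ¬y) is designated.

5

Of the 9 assignments, 5 give a value in {true}.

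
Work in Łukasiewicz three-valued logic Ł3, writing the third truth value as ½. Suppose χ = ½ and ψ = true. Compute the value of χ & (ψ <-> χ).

½

ψ <-> χ = true <-> ½ = ½  [1 − |1−½|]
χ & (ψ <-> χ) = ½ & ½ = ½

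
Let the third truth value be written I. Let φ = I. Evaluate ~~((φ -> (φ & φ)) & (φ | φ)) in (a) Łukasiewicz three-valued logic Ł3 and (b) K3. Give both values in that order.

I; I

In Łukasiewicz three-valued logic Ł3: φ & φ = I & I = I
φ -> (φ & φ) = I -> I = ⊤  [min(1, 1−½+½)]
φ | φ = I | I = I
(φ -> (φ & φ)) & (φ | φ) = ⊤ & I = I
~((φ -> (φ & φ)) & (φ | φ)) = ~I = I
~~((φ -> (φ & φ)) & (φ | φ)) = ~I = I
In K3: φ & φ = I & I = I
φ -> (φ & φ) = I -> I = I  [~I | I]
φ | φ = I | I = I
(φ -> (φ & φ)) & (φ | φ) = I & I = I
~((φ -> (φ & φ)) & (φ | φ)) = ~I = I
~~((φ -> (φ & φ)) & (φ | φ)) = ~I = I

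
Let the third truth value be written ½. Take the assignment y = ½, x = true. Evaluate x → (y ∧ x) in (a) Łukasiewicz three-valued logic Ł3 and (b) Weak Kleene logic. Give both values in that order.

½; ½

In Łukasiewicz three-valued logic Ł3: y ∧ x = ½ ∧ true = ½
x → (y ∧ x) = true → ½ = ½
In Weak Kleene logic: y ∧ x = ½ ∧ true = ½
x → (y ∧ x) = true → ½ = ½  [any arg is the third value ⇒ result is the third value]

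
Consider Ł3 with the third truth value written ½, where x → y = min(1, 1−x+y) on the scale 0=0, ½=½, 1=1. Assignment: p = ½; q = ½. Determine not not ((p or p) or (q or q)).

p or p = ½ or ½ = ½
q or q = ½ or ½ = ½
(p or p) or (q or q) = ½ or ½ = ½
not ((p or p) or (q or q)) = not ½ = ½
not not ((p or p) or (q or q)) = not ½ = ½

½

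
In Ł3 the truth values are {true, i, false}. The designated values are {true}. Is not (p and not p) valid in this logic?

Countermodel: p=i gives i, which is not designated.

No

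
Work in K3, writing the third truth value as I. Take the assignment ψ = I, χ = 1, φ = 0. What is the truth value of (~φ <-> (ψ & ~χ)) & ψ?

~φ = ~0 = 1
~χ = ~1 = 0
ψ & ~χ = I & 0 = 0
~φ <-> (ψ & ~χ) = 1 <-> 0 = 0
(~φ <-> (ψ & ~χ)) & ψ = 0 & I = 0

0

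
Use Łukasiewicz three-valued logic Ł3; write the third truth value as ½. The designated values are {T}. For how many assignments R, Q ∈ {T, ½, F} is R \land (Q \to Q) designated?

Designated under: (R=T, Q=T); (R=T, Q=½); (R=T, Q=F).

3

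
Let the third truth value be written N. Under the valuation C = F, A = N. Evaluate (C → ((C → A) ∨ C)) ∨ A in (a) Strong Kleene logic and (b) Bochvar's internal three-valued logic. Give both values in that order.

In Strong Kleene logic: C → A = F → N = T
(C → A) ∨ C = T ∨ F = T
C → ((C → A) ∨ C) = F → T = T
(C → ((C → A) ∨ C)) ∨ A = T ∨ N = T
In Bochvar's internal three-valued logic: C → A = F → N = N  [any arg is the third value ⇒ result is the third value]
(C → A) ∨ C = N ∨ F = N
C → ((C → A) ∨ C) = F → N = N
(C → ((C → A) ∨ C)) ∨ A = N ∨ N = N
They differ because Strong Kleene logic and Bochvar's internal three-valued logic treat N differently under the binary connectives.

T; N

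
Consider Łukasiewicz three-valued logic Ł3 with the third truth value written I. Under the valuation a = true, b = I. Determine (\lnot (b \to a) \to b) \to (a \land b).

b \to a = I \to true = true  [min(1, 1−½+1)]
\lnot (b \to a) = \lnot true = false
\lnot (b \to a) \to b = false \to I = true
a \land b = true \land I = I
(\lnot (b \to a) \to b) \to (a \land b) = true \to I = I

I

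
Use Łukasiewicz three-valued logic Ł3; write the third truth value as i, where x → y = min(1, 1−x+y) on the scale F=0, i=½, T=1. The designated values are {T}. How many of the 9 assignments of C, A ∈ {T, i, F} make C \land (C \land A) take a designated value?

Designated under: (C=T, A=T).

1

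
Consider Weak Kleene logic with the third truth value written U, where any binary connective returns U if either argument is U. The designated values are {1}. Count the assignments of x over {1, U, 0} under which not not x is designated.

1

x=1: 1 ✓
x=U: U ·
x=0: 0 ·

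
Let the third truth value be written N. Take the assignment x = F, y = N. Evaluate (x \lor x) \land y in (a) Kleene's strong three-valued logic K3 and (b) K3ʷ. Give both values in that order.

F; N

In Kleene's strong three-valued logic K3: x \lor x = F \lor F = F
(x \lor x) \land y = F \land N = F
In K3ʷ: x \lor x = F \lor F = F
(x \lor x) \land y = F \land N = N
They differ because Kleene's strong three-valued logic K3 and K3ʷ treat N differently under the binary connectives.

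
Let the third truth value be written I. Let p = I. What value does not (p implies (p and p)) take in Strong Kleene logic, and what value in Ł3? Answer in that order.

I; false

In Strong Kleene logic: p and p = I and I = I
p implies (p and p) = I implies I = I
not (p implies (p and p)) = not I = I
In Ł3: p and p = I and I = I
p implies (p and p) = I implies I = true
not (p implies (p and p)) = not true = false
They differ because Strong Kleene logic and Ł3 treat I differently under implication.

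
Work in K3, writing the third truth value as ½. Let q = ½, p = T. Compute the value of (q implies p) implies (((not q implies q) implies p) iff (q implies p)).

T

q implies p = ½ implies T = T  [not ½ or T]
not q = not ½ = ½
not q implies q = ½ implies ½ = ½
(not q implies q) implies p = ½ implies T = T
q implies p = ½ implies T = T
((not q implies q) implies p) iff (q implies p) = T iff T = T
(q implies p) implies (((not q implies q) implies p) iff (q implies p)) = T implies T = T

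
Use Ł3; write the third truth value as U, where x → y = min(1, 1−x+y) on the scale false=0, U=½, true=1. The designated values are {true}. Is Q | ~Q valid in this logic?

Countermodel: Q=U gives U, which is not designated.

No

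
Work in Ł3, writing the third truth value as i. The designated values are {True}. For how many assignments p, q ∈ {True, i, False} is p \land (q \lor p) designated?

Designated under: (p=True, q=True); (p=True, q=i); (p=True, q=False).

3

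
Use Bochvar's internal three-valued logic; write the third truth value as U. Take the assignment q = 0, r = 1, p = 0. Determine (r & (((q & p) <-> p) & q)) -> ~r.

1

q & p = 0 & 0 = 0
(q & p) <-> p = 0 <-> 0 = 1
((q & p) <-> p) & q = 1 & 0 = 0
r & (((q & p) <-> p) & q) = 1 & 0 = 0
~r = ~1 = 0
(r & (((q & p) <-> p) & q)) -> ~r = 0 -> 0 = 1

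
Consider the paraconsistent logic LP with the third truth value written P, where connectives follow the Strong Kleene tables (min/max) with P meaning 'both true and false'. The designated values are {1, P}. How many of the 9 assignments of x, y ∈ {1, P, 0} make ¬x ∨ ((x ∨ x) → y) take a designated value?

Of the 9 assignments, 8 give a value in {1, P}.

8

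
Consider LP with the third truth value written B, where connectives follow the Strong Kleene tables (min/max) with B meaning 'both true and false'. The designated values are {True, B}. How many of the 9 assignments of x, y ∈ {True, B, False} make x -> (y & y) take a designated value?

8

Of the 9 assignments, 8 give a value in {True, B}.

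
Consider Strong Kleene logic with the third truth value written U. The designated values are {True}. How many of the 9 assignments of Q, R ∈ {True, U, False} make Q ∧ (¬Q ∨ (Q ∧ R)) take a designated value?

1

Designated under: (Q=True, R=True).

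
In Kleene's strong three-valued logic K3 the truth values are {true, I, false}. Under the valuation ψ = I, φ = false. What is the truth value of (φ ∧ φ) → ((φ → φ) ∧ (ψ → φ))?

φ ∧ φ = false ∧ false = false
φ → φ = false → false = true
ψ → φ = I → false = I  [¬I ∨ false]
(φ → φ) ∧ (ψ → φ) = true ∧ I = I
(φ ∧ φ) → ((φ → φ) ∧ (ψ → φ)) = false → I = true

true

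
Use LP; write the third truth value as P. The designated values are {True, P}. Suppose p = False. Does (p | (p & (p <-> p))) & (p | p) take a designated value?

p <-> p = False <-> False = True
p & (p <-> p) = False & True = False
p | (p & (p <-> p)) = False | False = False
p | p = False | False = False
(p | (p & (p <-> p))) & (p | p) = False & False = False
False ∉ {True, P}.

No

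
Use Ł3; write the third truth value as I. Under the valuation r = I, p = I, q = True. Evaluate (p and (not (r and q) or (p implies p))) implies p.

r and q = I and True = I
not (r and q) = not I = I
p implies p = I implies I = True
not (r and q) or (p implies p) = I or True = True
p and (not (r and q) or (p implies p)) = I and True = I
(p and (not (r and q) or (p implies p))) implies p = I implies I = True

True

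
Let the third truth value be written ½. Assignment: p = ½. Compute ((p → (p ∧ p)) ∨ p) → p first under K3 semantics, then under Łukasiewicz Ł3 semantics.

½; ½

In K3: p ∧ p = ½ ∧ ½ = ½
p → (p ∧ p) = ½ → ½ = ½
(p → (p ∧ p)) ∨ p = ½ ∨ ½ = ½
((p → (p ∧ p)) ∨ p) → p = ½ → ½ = ½
In Łukasiewicz Ł3: p ∧ p = ½ ∧ ½ = ½
p → (p ∧ p) = ½ → ½ = ⊤  [min(1, 1−½+½)]
(p → (p ∧ p)) ∨ p = ⊤ ∨ ½ = ⊤
((p → (p ∧ p)) ∨ p) → p = ⊤ → ½ = ½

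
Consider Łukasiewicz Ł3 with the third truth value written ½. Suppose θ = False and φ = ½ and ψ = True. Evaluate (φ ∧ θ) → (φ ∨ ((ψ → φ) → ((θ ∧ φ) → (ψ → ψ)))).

True

φ ∧ θ = ½ ∧ False = False
ψ → φ = True → ½ = ½  [min(1, 1−1+½)]
θ ∧ φ = False ∧ ½ = False
ψ → ψ = True → True = True
(θ ∧ φ) → (ψ → ψ) = False → True = True
(ψ → φ) → ((θ ∧ φ) → (ψ → ψ)) = ½ → True = True
φ ∨ ((ψ → φ) → ((θ ∧ φ) → (ψ → ψ))) = ½ ∨ True = True
(φ ∧ θ) → (φ ∨ ((ψ → φ) → ((θ ∧ φ) → (ψ → ψ)))) = False → True = True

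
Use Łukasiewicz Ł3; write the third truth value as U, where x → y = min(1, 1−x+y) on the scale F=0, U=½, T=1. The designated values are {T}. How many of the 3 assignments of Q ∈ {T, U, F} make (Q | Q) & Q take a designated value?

1

Q=T: T ✓
Q=U: U ·
Q=F: F ·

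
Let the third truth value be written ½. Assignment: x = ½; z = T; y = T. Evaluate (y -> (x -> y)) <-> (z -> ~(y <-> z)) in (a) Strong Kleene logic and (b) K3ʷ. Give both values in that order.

In Strong Kleene logic: x -> y = ½ -> T = T
y -> (x -> y) = T -> T = T
y <-> z = T <-> T = T
~(y <-> z) = ~T = F
z -> ~(y <-> z) = T -> F = F
(y -> (x -> y)) <-> (z -> ~(y <-> z)) = T <-> F = F
In K3ʷ: x -> y = ½ -> T = ½  [any arg is the third value ⇒ result is the third value]
y -> (x -> y) = T -> ½ = ½
y <-> z = T <-> T = T
~(y <-> z) = ~T = F
z -> ~(y <-> z) = T -> F = F
(y -> (x -> y)) <-> (z -> ~(y <-> z)) = ½ <-> F = ½
They differ because Strong Kleene logic and K3ʷ treat ½ differently under the binary connectives.

F; ½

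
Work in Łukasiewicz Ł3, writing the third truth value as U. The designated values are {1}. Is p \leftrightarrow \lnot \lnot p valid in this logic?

Every assignment of p over {1, U, 0} gives a value in {1}.
In particular, with p=U: p \leftrightarrow \lnot \lnot p = 1.

Yes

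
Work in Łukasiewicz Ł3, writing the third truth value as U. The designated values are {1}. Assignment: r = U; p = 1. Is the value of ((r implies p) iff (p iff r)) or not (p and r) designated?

No

r implies p = U implies 1 = 1
p iff r = 1 iff U = U
(r implies p) iff (p iff r) = 1 iff U = U
p and r = 1 and U = U
not (p and r) = not U = U
((r implies p) iff (p iff r)) or not (p and r) = U or U = U
U ∉ {1}.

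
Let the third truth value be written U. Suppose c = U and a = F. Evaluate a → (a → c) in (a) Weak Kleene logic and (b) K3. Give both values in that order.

U; T

In Weak Kleene logic: a → c = F → U = U  [any arg is the third value ⇒ result is the third value]
a → (a → c) = F → U = U
In K3: a → c = F → U = T  [¬F ∨ U]
a → (a → c) = F → T = T
They differ because Weak Kleene logic and K3 treat U differently under the binary connectives.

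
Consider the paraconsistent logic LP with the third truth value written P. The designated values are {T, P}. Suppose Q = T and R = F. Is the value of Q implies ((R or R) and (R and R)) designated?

No

R or R = F or F = F
R and R = F and F = F
(R or R) and (R and R) = F and F = F
Q implies ((R or R) and (R and R)) = T implies F = F
F ∉ {T, P}.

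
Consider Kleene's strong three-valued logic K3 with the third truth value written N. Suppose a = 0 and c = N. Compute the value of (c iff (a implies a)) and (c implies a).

a implies a = 0 implies 0 = 1
c iff (a implies a) = N iff 1 = N
c implies a = N implies 0 = N
(c iff (a implies a)) and (c implies a) = N and N = N

N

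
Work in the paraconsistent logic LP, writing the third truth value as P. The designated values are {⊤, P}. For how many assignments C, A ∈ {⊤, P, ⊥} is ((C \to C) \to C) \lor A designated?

8

Of the 9 assignments, 8 give a value in {⊤, P}.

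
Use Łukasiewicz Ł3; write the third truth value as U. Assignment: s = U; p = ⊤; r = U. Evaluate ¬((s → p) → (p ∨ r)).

⊥

s → p = U → ⊤ = ⊤  [min(1, 1−½+1)]
p ∨ r = ⊤ ∨ U = ⊤
(s → p) → (p ∨ r) = ⊤ → ⊤ = ⊤
¬((s → p) → (p ∨ r)) = ¬⊤ = ⊥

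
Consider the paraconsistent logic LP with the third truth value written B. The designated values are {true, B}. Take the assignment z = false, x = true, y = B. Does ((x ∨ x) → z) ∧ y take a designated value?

No

x ∨ x = true ∨ true = true
(x ∨ x) → z = true → false = false
((x ∨ x) → z) ∧ y = false ∧ B = false
false ∉ {true, B}.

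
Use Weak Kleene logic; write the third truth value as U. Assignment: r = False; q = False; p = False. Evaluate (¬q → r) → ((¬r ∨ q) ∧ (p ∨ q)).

¬q = ¬False = True
¬q → r = True → False = False
¬r = ¬False = True
¬r ∨ q = True ∨ False = True
p ∨ q = False ∨ False = False
(¬r ∨ q) ∧ (p ∨ q) = True ∧ False = False
(¬q → r) → ((¬r ∨ q) ∧ (p ∨ q)) = False → False = True

True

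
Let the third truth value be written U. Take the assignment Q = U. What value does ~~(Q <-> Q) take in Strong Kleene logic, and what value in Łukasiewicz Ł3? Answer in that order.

U; 1

In Strong Kleene logic: Q <-> Q = U <-> U = U
~(Q <-> Q) = ~U = U
~~(Q <-> Q) = ~U = U
In Łukasiewicz Ł3: Q <-> Q = U <-> U = 1
~(Q <-> Q) = ~1 = 0
~~(Q <-> Q) = ~0 = 1
They differ because Strong Kleene logic and Łukasiewicz Ł3 treat U differently under implication.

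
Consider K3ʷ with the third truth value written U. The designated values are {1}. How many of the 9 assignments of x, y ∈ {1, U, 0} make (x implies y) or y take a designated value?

Designated under: (x=1, y=1); (x=0, y=1); (x=0, y=0).

3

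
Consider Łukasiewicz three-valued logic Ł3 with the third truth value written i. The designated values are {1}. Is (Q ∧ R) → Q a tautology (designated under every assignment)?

Yes

Every assignment of Q, R over {1, i, 0} gives a value in {1}.
In particular, with Q=i, R=i: (Q ∧ R) → Q = 1.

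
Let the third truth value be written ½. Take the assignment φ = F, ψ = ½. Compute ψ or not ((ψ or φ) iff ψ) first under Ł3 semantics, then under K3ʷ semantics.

½; ½

In Ł3: ψ or φ = ½ or F = ½
(ψ or φ) iff ψ = ½ iff ½ = T  [1 − |½−½|]
not ((ψ or φ) iff ψ) = not T = F
ψ or not ((ψ or φ) iff ψ) = ½ or F = ½
In K3ʷ: ψ or φ = ½ or F = ½
(ψ or φ) iff ψ = ½ iff ½ = ½
not ((ψ or φ) iff ψ) = not ½ = ½
ψ or not ((ψ or φ) iff ψ) = ½ or ½ = ½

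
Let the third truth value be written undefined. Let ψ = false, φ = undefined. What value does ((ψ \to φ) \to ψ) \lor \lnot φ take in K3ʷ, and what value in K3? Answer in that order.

undefined; undefined

In K3ʷ: ψ \to φ = false \to undefined = undefined  [any arg is the third value ⇒ result is the third value]
(ψ \to φ) \to ψ = undefined \to false = undefined
\lnot φ = \lnot undefined = undefined
((ψ \to φ) \to ψ) \lor \lnot φ = undefined \lor undefined = undefined
In K3: ψ \to φ = false \to undefined = true  [\lnot false \lor undefined]
(ψ \to φ) \to ψ = true \to false = false
\lnot φ = \lnot undefined = undefined
((ψ \to φ) \to ψ) \lor \lnot φ = false \lor undefined = undefined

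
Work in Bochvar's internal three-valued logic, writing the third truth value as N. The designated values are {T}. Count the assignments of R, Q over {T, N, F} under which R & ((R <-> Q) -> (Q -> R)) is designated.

2

Designated under: (R=T, Q=T); (R=T, Q=F).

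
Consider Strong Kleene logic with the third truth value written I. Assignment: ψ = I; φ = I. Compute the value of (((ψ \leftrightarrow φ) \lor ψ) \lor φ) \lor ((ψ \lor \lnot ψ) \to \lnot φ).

I

ψ \leftrightarrow φ = I \leftrightarrow I = I
(ψ \leftrightarrow φ) \lor ψ = I \lor I = I
((ψ \leftrightarrow φ) \lor ψ) \lor φ = I \lor I = I
\lnot ψ = \lnot I = I
ψ \lor \lnot ψ = I \lor I = I
\lnot φ = \lnot I = I
(ψ \lor \lnot ψ) \to \lnot φ = I \to I = I  [\lnot I \lor I]
(((ψ \leftrightarrow φ) \lor ψ) \lor φ) \lor ((ψ \lor \lnot ψ) \to \lnot φ) = I \lor I = I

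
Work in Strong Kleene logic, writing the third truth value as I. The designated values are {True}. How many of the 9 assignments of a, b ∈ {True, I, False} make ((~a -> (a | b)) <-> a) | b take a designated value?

6

Of the 9 assignments, 6 give a value in {True}.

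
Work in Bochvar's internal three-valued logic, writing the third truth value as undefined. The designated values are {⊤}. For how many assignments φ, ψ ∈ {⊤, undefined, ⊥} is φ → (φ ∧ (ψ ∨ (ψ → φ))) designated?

Designated under: (φ=⊤, ψ=⊤); (φ=⊤, ψ=⊥); (φ=⊥, ψ=⊤); (φ=⊥, ψ=⊥).

4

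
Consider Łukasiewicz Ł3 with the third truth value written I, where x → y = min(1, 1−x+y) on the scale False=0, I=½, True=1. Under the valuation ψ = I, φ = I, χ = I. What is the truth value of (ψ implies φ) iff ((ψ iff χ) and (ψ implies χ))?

ψ implies φ = I implies I = True
ψ iff χ = I iff I = True
ψ implies χ = I implies I = True
(ψ iff χ) and (ψ implies χ) = True and True = True
(ψ implies φ) iff ((ψ iff χ) and (ψ implies χ)) = True iff True = True

True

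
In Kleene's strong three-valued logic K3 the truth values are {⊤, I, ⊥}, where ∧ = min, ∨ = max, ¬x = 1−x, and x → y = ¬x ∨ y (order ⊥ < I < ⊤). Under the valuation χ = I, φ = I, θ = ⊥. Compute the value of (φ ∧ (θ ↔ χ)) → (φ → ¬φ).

θ ↔ χ = ⊥ ↔ I = I
φ ∧ (θ ↔ χ) = I ∧ I = I
¬φ = ¬I = I
φ → ¬φ = I → I = I
(φ ∧ (θ ↔ χ)) → (φ → ¬φ) = I → I = I

I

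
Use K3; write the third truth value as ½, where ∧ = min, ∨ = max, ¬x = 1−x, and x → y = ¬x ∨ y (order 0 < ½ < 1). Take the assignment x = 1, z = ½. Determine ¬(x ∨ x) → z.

1

x ∨ x = 1 ∨ 1 = 1
¬(x ∨ x) = ¬1 = 0
¬(x ∨ x) → z = 0 → ½ = 1  [¬0 ∨ ½]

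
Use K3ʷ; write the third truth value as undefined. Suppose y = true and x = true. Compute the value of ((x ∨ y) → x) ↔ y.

true

x ∨ y = true ∨ true = true
(x ∨ y) → x = true → true = true
((x ∨ y) → x) ↔ y = true ↔ true = true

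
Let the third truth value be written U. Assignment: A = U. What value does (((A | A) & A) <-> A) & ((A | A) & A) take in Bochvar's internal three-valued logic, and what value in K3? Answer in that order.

U; U

In Bochvar's internal three-valued logic: A | A = U | U = U
(A | A) & A = U & U = U
((A | A) & A) <-> A = U <-> U = U
A | A = U | U = U
(A | A) & A = U & U = U
(((A | A) & A) <-> A) & ((A | A) & A) = U & U = U
In K3: A | A = U | U = U
(A | A) & A = U & U = U
((A | A) & A) <-> A = U <-> U = U
A | A = U | U = U
(A | A) & A = U & U = U
(((A | A) & A) <-> A) & ((A | A) & A) = U & U = U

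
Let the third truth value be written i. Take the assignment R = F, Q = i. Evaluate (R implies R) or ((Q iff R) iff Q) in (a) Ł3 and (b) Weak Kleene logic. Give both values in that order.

In Ł3: R implies R = F implies F = T
Q iff R = i iff F = i  [1 − |½−0|]
(Q iff R) iff Q = i iff i = T
(R implies R) or ((Q iff R) iff Q) = T or T = T
In Weak Kleene logic: R implies R = F implies F = T
Q iff R = i iff F = i
(Q iff R) iff Q = i iff i = i
(R implies R) or ((Q iff R) iff Q) = T or i = i
They differ because Ł3 and Weak Kleene logic treat i differently under the binary connectives.

T; i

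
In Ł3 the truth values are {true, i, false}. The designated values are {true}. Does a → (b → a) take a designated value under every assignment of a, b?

Every assignment of a, b over {true, i, false} gives a value in {true}.
In particular, with a=i, b=i: a → (b → a) = true.

Yes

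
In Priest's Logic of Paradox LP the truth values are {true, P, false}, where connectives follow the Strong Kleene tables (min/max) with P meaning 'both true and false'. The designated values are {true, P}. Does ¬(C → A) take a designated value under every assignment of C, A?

No

Countermodel: C=true, A=true gives false, which is not designated.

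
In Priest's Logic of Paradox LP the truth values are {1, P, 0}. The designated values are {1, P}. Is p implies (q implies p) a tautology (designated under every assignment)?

Yes

Every assignment of p, q over {1, P, 0} gives a value in {1, P}.
In particular, with p=P, q=P: p implies (q implies p) = P.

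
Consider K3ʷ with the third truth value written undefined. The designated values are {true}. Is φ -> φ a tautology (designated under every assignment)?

Countermodel: φ=undefined gives undefined, which is not designated.

No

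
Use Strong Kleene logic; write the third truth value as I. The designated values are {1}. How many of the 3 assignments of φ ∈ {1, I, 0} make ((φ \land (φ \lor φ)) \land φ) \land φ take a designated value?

φ=1: 1 ✓
φ=I: I ·
φ=0: 0 ·

1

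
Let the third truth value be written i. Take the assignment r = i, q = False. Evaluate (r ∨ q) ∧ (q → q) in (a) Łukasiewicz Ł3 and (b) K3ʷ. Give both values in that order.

i; i

In Łukasiewicz Ł3: r ∨ q = i ∨ False = i
q → q = False → False = True
(r ∨ q) ∧ (q → q) = i ∧ True = i
In K3ʷ: r ∨ q = i ∨ False = i
q → q = False → False = True
(r ∨ q) ∧ (q → q) = i ∧ True = i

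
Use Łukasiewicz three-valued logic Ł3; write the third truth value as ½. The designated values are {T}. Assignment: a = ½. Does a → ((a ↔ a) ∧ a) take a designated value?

a ↔ a = ½ ↔ ½ = T  [1 − |½−½|]
(a ↔ a) ∧ a = T ∧ ½ = ½
a → ((a ↔ a) ∧ a) = ½ → ½ = T
T ∈ {T}.

Yes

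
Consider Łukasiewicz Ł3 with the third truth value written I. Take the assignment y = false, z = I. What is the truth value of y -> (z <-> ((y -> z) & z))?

y -> z = false -> I = true  [min(1, 1−0+½)]
(y -> z) & z = true & I = I
z <-> ((y -> z) & z) = I <-> I = true
y -> (z <-> ((y -> z) & z)) = false -> true = true

true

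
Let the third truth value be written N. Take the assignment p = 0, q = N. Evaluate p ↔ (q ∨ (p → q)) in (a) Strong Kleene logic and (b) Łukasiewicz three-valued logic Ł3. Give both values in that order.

0; 0

In Strong Kleene logic: p → q = 0 → N = 1  [¬0 ∨ N]
q ∨ (p → q) = N ∨ 1 = 1
p ↔ (q ∨ (p → q)) = 0 ↔ 1 = 0
In Łukasiewicz three-valued logic Ł3: p → q = 0 → N = 1  [min(1, 1−0+½)]
q ∨ (p → q) = N ∨ 1 = 1
p ↔ (q ∨ (p → q)) = 0 ↔ 1 = 0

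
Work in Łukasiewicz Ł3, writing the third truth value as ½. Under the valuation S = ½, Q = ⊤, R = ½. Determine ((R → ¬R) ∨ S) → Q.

⊤

¬R = ¬½ = ½
R → ¬R = ½ → ½ = ⊤  [min(1, 1−½+½)]
(R → ¬R) ∨ S = ⊤ ∨ ½ = ⊤
((R → ¬R) ∨ S) → Q = ⊤ → ⊤ = ⊤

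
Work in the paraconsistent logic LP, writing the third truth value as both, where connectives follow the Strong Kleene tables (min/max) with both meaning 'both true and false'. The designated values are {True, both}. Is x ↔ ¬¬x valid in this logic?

Yes

Every assignment of x over {True, both, False} gives a value in {True, both}.
In particular, with x=both: x ↔ ¬¬x = both.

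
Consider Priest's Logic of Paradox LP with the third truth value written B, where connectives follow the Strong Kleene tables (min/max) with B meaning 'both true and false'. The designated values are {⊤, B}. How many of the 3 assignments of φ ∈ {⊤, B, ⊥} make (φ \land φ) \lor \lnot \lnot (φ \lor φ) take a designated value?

φ=⊤: ⊤ ✓
φ=B: B ✓
φ=⊥: ⊥ ·

2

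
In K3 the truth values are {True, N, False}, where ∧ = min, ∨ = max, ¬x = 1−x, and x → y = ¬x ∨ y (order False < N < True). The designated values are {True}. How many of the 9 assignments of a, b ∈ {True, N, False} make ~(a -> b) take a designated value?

Designated under: (a=True, b=False).

1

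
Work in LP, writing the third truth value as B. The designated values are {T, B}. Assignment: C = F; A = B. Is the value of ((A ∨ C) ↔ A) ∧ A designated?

A ∨ C = B ∨ F = B
(A ∨ C) ↔ A = B ↔ B = B
((A ∨ C) ↔ A) ∧ A = B ∧ B = B
B ∈ {T, B}.

Yes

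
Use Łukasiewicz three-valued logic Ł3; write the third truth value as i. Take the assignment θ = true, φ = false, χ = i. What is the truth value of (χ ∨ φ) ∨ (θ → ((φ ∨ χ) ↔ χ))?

true

χ ∨ φ = i ∨ false = i
φ ∨ χ = false ∨ i = i
(φ ∨ χ) ↔ χ = i ↔ i = true  [1 − |½−½|]
θ → ((φ ∨ χ) ↔ χ) = true → true = true
(χ ∨ φ) ∨ (θ → ((φ ∨ χ) ↔ χ)) = i ∨ true = true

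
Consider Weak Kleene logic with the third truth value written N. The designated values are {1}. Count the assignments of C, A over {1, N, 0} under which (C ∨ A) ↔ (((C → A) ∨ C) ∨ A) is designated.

Designated under: (C=1, A=1); (C=1, A=0); (C=0, A=1).

3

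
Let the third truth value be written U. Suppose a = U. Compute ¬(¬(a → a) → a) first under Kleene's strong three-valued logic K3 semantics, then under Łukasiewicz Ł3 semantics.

U; F

In Kleene's strong three-valued logic K3: a → a = U → U = U
¬(a → a) = ¬U = U
¬(a → a) → a = U → U = U
¬(¬(a → a) → a) = ¬U = U
In Łukasiewicz Ł3: a → a = U → U = T
¬(a → a) = ¬T = F
¬(a → a) → a = F → U = T
¬(¬(a → a) → a) = ¬T = F
They differ because Kleene's strong three-valued logic K3 and Łukasiewicz Ł3 treat U differently under implication.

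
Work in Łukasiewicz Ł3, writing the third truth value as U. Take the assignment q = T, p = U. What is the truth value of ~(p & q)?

U

p & q = U & T = U
~(p & q) = ~U = U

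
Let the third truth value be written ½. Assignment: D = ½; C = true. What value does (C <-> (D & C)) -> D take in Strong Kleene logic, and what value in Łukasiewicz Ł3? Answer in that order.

In Strong Kleene logic: D & C = ½ & true = ½
C <-> (D & C) = true <-> ½ = ½
(C <-> (D & C)) -> D = ½ -> ½ = ½
In Łukasiewicz Ł3: D & C = ½ & true = ½
C <-> (D & C) = true <-> ½ = ½  [1 − |1−½|]
(C <-> (D & C)) -> D = ½ -> ½ = true
They differ because Strong Kleene logic and Łukasiewicz Ł3 treat ½ differently under implication.

½; true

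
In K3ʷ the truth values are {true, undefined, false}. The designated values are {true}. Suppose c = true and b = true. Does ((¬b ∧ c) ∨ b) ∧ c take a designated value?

¬b = ¬true = false
¬b ∧ c = false ∧ true = false
(¬b ∧ c) ∨ b = false ∨ true = true
((¬b ∧ c) ∨ b) ∧ c = true ∧ true = true
true ∈ {true}.

Yes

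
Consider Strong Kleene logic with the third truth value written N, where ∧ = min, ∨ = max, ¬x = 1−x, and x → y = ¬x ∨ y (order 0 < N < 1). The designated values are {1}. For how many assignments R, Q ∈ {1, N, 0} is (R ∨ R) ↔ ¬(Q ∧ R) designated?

Designated under: (R=1, Q=0).

1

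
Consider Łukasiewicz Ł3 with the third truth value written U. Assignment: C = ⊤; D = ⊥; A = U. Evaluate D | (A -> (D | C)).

⊤

D | C = ⊥ | ⊤ = ⊤
A -> (D | C) = U -> ⊤ = ⊤  [min(1, 1−½+1)]
D | (A -> (D | C)) = ⊥ | ⊤ = ⊤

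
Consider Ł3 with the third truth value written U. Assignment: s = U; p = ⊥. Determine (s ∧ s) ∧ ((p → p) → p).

⊥

s ∧ s = U ∧ U = U
p → p = ⊥ → ⊥ = ⊤
(p → p) → p = ⊤ → ⊥ = ⊥
(s ∧ s) ∧ ((p → p) → p) = U ∧ ⊥ = ⊥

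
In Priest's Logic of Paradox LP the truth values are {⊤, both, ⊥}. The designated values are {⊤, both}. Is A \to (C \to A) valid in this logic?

Yes

Every assignment of A, C over {⊤, both, ⊥} gives a value in {⊤, both}.
In particular, with A=both, C=both: A \to (C \to A) = both.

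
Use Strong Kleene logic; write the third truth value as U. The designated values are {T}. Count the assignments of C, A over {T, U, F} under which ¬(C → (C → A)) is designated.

1

Designated under: (C=T, A=F).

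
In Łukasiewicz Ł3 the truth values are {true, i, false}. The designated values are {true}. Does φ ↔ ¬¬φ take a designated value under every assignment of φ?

Every assignment of φ over {true, i, false} gives a value in {true}.
In particular, with φ=i: φ ↔ ¬¬φ = true.

Yes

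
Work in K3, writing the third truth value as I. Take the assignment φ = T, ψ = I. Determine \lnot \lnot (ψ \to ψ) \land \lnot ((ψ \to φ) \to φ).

ψ \to ψ = I \to I = I  [\lnot I \lor I]
\lnot (ψ \to ψ) = \lnot I = I
\lnot \lnot (ψ \to ψ) = \lnot I = I
ψ \to φ = I \to T = T
(ψ \to φ) \to φ = T \to T = T
\lnot ((ψ \to φ) \to φ) = \lnot T = F
\lnot \lnot (ψ \to ψ) \land \lnot ((ψ \to φ) \to φ) = I \land F = F

F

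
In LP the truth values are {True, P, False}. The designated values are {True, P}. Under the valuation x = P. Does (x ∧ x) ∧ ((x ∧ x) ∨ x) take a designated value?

x ∧ x = P ∧ P = P
x ∧ x = P ∧ P = P
(x ∧ x) ∨ x = P ∨ P = P
(x ∧ x) ∧ ((x ∧ x) ∨ x) = P ∧ P = P
P ∈ {True, P}.

Yes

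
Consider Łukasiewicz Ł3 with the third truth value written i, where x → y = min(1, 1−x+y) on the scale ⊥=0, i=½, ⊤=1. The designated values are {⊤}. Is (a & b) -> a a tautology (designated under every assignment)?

Yes

Every assignment of a, b over {⊤, i, ⊥} gives a value in {⊤}.
In particular, with a=i, b=i: (a & b) -> a = ⊤.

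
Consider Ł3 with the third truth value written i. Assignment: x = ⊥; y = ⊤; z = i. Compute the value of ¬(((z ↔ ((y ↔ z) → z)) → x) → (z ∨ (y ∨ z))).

y ↔ z = ⊤ ↔ i = i  [1 − |1−½|]
(y ↔ z) → z = i → i = ⊤
z ↔ ((y ↔ z) → z) = i ↔ ⊤ = i
(z ↔ ((y ↔ z) → z)) → x = i → ⊥ = i
y ∨ z = ⊤ ∨ i = ⊤
z ∨ (y ∨ z) = i ∨ ⊤ = ⊤
((z ↔ ((y ↔ z) → z)) → x) → (z ∨ (y ∨ z)) = i → ⊤ = ⊤
¬(((z ↔ ((y ↔ z) → z)) → x) → (z ∨ (y ∨ z))) = ¬⊤ = ⊥

⊥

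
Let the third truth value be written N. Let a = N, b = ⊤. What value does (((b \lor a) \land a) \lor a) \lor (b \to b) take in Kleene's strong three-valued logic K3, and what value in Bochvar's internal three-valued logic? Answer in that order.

⊤; N

In Kleene's strong three-valued logic K3: b \lor a = ⊤ \lor N = ⊤
(b \lor a) \land a = ⊤ \land N = N
((b \lor a) \land a) \lor a = N \lor N = N
b \to b = ⊤ \to ⊤ = ⊤
(((b \lor a) \land a) \lor a) \lor (b \to b) = N \lor ⊤ = ⊤
In Bochvar's internal three-valued logic: b \lor a = ⊤ \lor N = N
(b \lor a) \land a = N \land N = N
((b \lor a) \land a) \lor a = N \lor N = N
b \to b = ⊤ \to ⊤ = ⊤
(((b \lor a) \land a) \lor a) \lor (b \to b) = N \lor ⊤ = N
They differ because Kleene's strong three-valued logic K3 and Bochvar's internal three-valued logic treat N differently under the binary connectives.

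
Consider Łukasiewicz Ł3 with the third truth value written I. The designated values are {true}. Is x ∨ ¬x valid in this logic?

Countermodel: x=I gives I, which is not designated.

No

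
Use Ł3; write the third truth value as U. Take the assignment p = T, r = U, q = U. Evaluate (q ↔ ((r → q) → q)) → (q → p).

T

r → q = U → U = T  [min(1, 1−½+½)]
(r → q) → q = T → U = U
q ↔ ((r → q) → q) = U ↔ U = T
q → p = U → T = T
(q ↔ ((r → q) → q)) → (q → p) = T → T = T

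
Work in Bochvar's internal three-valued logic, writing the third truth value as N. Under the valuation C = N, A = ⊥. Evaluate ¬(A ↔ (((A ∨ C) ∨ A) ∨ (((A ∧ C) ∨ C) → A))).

A ∨ C = ⊥ ∨ N = N
(A ∨ C) ∨ A = N ∨ ⊥ = N
A ∧ C = ⊥ ∧ N = N
(A ∧ C) ∨ C = N ∨ N = N
((A ∧ C) ∨ C) → A = N → ⊥ = N
((A ∨ C) ∨ A) ∨ (((A ∧ C) ∨ C) → A) = N ∨ N = N
A ↔ (((A ∨ C) ∨ A) ∨ (((A ∧ C) ∨ C) → A)) = ⊥ ↔ N = N
¬(A ↔ (((A ∨ C) ∨ A) ∨ (((A ∧ C) ∨ C) → A))) = ¬N = N

N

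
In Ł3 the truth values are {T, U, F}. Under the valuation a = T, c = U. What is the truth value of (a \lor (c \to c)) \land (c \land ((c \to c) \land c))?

c \to c = U \to U = T  [min(1, 1−½+½)]
a \lor (c \to c) = T \lor T = T
c \to c = U \to U = T
(c \to c) \land c = T \land U = U
c \land ((c \to c) \land c) = U \land U = U
(a \lor (c \to c)) \land (c \land ((c \to c) \land c)) = T \land U = U

U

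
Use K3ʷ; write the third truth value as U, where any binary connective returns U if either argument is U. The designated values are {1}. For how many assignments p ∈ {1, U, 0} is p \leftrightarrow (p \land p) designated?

2

p=1: 1 ✓
p=U: U ·
p=0: 1 ✓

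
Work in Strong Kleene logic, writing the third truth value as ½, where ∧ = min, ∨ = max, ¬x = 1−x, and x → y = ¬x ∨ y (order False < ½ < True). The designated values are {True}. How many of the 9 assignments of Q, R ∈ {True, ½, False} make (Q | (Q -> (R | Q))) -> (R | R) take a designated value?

Designated under: (Q=True, R=True); (Q=½, R=True); (Q=False, R=True).

3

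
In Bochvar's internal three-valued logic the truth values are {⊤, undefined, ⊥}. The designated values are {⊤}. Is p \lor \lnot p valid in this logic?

Countermodel: p=undefined gives undefined, which is not designated.

No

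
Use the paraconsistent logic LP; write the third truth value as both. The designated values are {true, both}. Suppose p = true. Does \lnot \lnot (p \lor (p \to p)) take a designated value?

Yes

p \to p = true \to true = true
p \lor (p \to p) = true \lor true = true
\lnot (p \lor (p \to p)) = \lnot true = false
\lnot \lnot (p \lor (p \to p)) = \lnot false = true
true ∈ {true, both}.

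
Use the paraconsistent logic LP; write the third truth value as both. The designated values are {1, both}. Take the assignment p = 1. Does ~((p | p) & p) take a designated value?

No

p | p = 1 | 1 = 1
(p | p) & p = 1 & 1 = 1
~((p | p) & p) = ~1 = 0
0 ∉ {1, both}.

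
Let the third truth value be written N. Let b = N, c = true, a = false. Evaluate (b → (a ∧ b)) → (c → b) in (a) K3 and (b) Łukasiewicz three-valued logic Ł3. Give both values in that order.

In K3: a ∧ b = false ∧ N = false
b → (a ∧ b) = N → false = N
c → b = true → N = N
(b → (a ∧ b)) → (c → b) = N → N = N
In Łukasiewicz three-valued logic Ł3: a ∧ b = false ∧ N = false
b → (a ∧ b) = N → false = N  [min(1, 1−½+0)]
c → b = true → N = N
(b → (a ∧ b)) → (c → b) = N → N = true
They differ because K3 and Łukasiewicz three-valued logic Ł3 treat N differently under implication.

N; true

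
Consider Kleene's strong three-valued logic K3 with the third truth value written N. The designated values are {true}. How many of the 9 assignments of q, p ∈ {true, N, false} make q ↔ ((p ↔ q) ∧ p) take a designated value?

Designated under: (q=true, p=true); (q=false, p=true); (q=false, p=false).

3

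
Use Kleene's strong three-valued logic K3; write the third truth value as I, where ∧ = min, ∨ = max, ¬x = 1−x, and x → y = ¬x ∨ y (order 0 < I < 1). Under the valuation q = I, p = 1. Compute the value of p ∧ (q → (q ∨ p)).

1

q ∨ p = I ∨ 1 = 1
q → (q ∨ p) = I → 1 = 1  [¬I ∨ 1]
p ∧ (q → (q ∨ p)) = 1 ∧ 1 = 1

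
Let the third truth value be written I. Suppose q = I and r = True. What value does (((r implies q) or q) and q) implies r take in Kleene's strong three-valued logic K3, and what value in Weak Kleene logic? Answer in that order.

In Kleene's strong three-valued logic K3: r implies q = True implies I = I  [not True or I]
(r implies q) or q = I or I = I
((r implies q) or q) and q = I and I = I
(((r implies q) or q) and q) implies r = I implies True = True
In Weak Kleene logic: r implies q = True implies I = I  [any arg is the third value ⇒ result is the third value]
(r implies q) or q = I or I = I
((r implies q) or q) and q = I and I = I
(((r implies q) or q) and q) implies r = I implies True = I
They differ because Kleene's strong three-valued logic K3 and Weak Kleene logic treat I differently under the binary connectives.

True; I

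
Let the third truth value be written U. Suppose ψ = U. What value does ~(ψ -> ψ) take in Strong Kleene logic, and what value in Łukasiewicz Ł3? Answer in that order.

In Strong Kleene logic: ψ -> ψ = U -> U = U  [~U | U]
~(ψ -> ψ) = ~U = U
In Łukasiewicz Ł3: ψ -> ψ = U -> U = True  [min(1, 1−½+½)]
~(ψ -> ψ) = ~True = False
They differ because Strong Kleene logic and Łukasiewicz Ł3 treat U differently under implication.

U; False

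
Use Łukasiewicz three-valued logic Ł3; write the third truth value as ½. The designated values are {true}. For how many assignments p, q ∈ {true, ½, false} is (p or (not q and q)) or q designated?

5

Of the 9 assignments, 5 give a value in {true}.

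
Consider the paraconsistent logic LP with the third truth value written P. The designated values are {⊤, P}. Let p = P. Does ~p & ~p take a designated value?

Yes

~p = ~P = P
~p = ~P = P
~p & ~p = P & P = P
P ∈ {⊤, P}.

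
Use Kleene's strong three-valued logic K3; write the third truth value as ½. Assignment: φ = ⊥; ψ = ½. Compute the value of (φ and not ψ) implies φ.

⊤

not ψ = not ½ = ½
φ and not ψ = ⊥ and ½ = ⊥
(φ and not ψ) implies φ = ⊥ implies ⊥ = ⊤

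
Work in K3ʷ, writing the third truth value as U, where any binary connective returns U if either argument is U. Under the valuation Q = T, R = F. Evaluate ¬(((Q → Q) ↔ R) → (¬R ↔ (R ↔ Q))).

Q → Q = T → T = T
(Q → Q) ↔ R = T ↔ F = F
¬R = ¬F = T
R ↔ Q = F ↔ T = F
¬R ↔ (R ↔ Q) = T ↔ F = F
((Q → Q) ↔ R) → (¬R ↔ (R ↔ Q)) = F → F = T
¬(((Q → Q) ↔ R) → (¬R ↔ (R ↔ Q))) = ¬T = F

F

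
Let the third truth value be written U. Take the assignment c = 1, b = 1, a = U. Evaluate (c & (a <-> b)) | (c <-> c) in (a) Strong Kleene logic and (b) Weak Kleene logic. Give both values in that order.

In Strong Kleene logic: a <-> b = U <-> 1 = U
c & (a <-> b) = 1 & U = U
c <-> c = 1 <-> 1 = 1
(c & (a <-> b)) | (c <-> c) = U | 1 = 1
In Weak Kleene logic: a <-> b = U <-> 1 = U
c & (a <-> b) = 1 & U = U
c <-> c = 1 <-> 1 = 1
(c & (a <-> b)) | (c <-> c) = U | 1 = U
They differ because Strong Kleene logic and Weak Kleene logic treat U differently under the binary connectives.

1; U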